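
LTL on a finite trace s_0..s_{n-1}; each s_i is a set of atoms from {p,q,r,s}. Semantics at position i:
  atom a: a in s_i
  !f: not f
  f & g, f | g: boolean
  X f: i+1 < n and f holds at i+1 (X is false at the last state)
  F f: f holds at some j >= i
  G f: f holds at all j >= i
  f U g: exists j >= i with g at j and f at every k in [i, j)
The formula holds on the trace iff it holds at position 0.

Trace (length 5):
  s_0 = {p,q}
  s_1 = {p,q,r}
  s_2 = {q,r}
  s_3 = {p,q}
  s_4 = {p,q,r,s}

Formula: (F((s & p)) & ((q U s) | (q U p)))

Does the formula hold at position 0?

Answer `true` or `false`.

s_0={p,q}: (F((s & p)) & ((q U s) | (q U p)))=True F((s & p))=True (s & p)=False s=False p=True ((q U s) | (q U p))=True (q U s)=True q=True (q U p)=True
s_1={p,q,r}: (F((s & p)) & ((q U s) | (q U p)))=True F((s & p))=True (s & p)=False s=False p=True ((q U s) | (q U p))=True (q U s)=True q=True (q U p)=True
s_2={q,r}: (F((s & p)) & ((q U s) | (q U p)))=True F((s & p))=True (s & p)=False s=False p=False ((q U s) | (q U p))=True (q U s)=True q=True (q U p)=True
s_3={p,q}: (F((s & p)) & ((q U s) | (q U p)))=True F((s & p))=True (s & p)=False s=False p=True ((q U s) | (q U p))=True (q U s)=True q=True (q U p)=True
s_4={p,q,r,s}: (F((s & p)) & ((q U s) | (q U p)))=True F((s & p))=True (s & p)=True s=True p=True ((q U s) | (q U p))=True (q U s)=True q=True (q U p)=True

Answer: true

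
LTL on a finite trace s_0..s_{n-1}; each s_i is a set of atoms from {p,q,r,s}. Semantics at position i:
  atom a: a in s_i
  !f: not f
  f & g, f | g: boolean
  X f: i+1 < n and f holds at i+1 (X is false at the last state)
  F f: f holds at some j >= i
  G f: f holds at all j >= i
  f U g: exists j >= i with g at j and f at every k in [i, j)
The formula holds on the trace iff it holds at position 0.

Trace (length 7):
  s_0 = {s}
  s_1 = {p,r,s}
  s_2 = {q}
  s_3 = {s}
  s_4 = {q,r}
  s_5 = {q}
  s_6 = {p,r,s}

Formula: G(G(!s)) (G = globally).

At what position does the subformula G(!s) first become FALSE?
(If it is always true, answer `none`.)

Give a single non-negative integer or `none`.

s_0={s}: G(!s)=False !s=False s=True
s_1={p,r,s}: G(!s)=False !s=False s=True
s_2={q}: G(!s)=False !s=True s=False
s_3={s}: G(!s)=False !s=False s=True
s_4={q,r}: G(!s)=False !s=True s=False
s_5={q}: G(!s)=False !s=True s=False
s_6={p,r,s}: G(!s)=False !s=False s=True
G(G(!s)) holds globally = False
First violation at position 0.

Answer: 0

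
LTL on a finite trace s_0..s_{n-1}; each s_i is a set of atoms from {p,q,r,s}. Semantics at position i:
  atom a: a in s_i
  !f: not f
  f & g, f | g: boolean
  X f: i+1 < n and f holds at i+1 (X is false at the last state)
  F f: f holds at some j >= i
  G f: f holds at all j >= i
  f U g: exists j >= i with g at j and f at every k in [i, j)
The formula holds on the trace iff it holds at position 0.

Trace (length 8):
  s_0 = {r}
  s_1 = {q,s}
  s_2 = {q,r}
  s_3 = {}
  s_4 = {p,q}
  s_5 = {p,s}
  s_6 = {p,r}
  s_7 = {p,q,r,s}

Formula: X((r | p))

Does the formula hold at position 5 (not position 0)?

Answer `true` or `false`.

Answer: true

Derivation:
s_0={r}: X((r | p))=False (r | p)=True r=True p=False
s_1={q,s}: X((r | p))=True (r | p)=False r=False p=False
s_2={q,r}: X((r | p))=False (r | p)=True r=True p=False
s_3={}: X((r | p))=True (r | p)=False r=False p=False
s_4={p,q}: X((r | p))=True (r | p)=True r=False p=True
s_5={p,s}: X((r | p))=True (r | p)=True r=False p=True
s_6={p,r}: X((r | p))=True (r | p)=True r=True p=True
s_7={p,q,r,s}: X((r | p))=False (r | p)=True r=True p=True
Evaluating at position 5: result = True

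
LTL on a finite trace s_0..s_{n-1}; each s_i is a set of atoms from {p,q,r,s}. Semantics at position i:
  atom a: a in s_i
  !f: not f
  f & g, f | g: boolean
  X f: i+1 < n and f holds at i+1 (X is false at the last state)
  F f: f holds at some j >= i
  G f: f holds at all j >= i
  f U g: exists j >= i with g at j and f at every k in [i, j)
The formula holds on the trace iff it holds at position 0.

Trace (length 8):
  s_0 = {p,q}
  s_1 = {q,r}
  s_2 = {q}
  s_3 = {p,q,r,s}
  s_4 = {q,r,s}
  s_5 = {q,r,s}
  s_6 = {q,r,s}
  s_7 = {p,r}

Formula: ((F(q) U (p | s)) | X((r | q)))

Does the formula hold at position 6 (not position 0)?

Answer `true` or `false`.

s_0={p,q}: ((F(q) U (p | s)) | X((r | q)))=True (F(q) U (p | s))=True F(q)=True q=True (p | s)=True p=True s=False X((r | q))=True (r | q)=True r=False
s_1={q,r}: ((F(q) U (p | s)) | X((r | q)))=True (F(q) U (p | s))=True F(q)=True q=True (p | s)=False p=False s=False X((r | q))=True (r | q)=True r=True
s_2={q}: ((F(q) U (p | s)) | X((r | q)))=True (F(q) U (p | s))=True F(q)=True q=True (p | s)=False p=False s=False X((r | q))=True (r | q)=True r=False
s_3={p,q,r,s}: ((F(q) U (p | s)) | X((r | q)))=True (F(q) U (p | s))=True F(q)=True q=True (p | s)=True p=True s=True X((r | q))=True (r | q)=True r=True
s_4={q,r,s}: ((F(q) U (p | s)) | X((r | q)))=True (F(q) U (p | s))=True F(q)=True q=True (p | s)=True p=False s=True X((r | q))=True (r | q)=True r=True
s_5={q,r,s}: ((F(q) U (p | s)) | X((r | q)))=True (F(q) U (p | s))=True F(q)=True q=True (p | s)=True p=False s=True X((r | q))=True (r | q)=True r=True
s_6={q,r,s}: ((F(q) U (p | s)) | X((r | q)))=True (F(q) U (p | s))=True F(q)=True q=True (p | s)=True p=False s=True X((r | q))=True (r | q)=True r=True
s_7={p,r}: ((F(q) U (p | s)) | X((r | q)))=True (F(q) U (p | s))=True F(q)=False q=False (p | s)=True p=True s=False X((r | q))=False (r | q)=True r=True
Evaluating at position 6: result = True

Answer: true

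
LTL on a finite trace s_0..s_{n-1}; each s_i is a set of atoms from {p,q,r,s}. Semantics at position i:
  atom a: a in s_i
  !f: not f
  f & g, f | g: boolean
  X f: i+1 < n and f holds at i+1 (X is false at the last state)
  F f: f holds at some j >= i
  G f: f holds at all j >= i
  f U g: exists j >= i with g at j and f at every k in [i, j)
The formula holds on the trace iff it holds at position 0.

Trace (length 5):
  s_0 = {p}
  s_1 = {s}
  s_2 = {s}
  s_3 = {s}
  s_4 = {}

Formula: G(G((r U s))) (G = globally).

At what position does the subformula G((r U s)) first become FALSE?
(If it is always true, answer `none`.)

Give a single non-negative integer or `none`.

s_0={p}: G((r U s))=False (r U s)=False r=False s=False
s_1={s}: G((r U s))=False (r U s)=True r=False s=True
s_2={s}: G((r U s))=False (r U s)=True r=False s=True
s_3={s}: G((r U s))=False (r U s)=True r=False s=True
s_4={}: G((r U s))=False (r U s)=False r=False s=False
G(G((r U s))) holds globally = False
First violation at position 0.

Answer: 0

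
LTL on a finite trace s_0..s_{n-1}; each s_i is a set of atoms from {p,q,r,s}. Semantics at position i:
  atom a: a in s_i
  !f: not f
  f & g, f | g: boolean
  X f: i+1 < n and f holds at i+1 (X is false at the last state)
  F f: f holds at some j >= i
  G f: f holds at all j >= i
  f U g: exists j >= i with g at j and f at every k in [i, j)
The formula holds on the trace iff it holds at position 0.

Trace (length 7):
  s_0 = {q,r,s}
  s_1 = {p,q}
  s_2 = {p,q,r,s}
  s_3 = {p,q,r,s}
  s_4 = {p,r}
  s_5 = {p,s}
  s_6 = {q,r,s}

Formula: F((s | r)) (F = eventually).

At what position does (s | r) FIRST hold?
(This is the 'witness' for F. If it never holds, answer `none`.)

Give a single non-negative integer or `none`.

Answer: 0

Derivation:
s_0={q,r,s}: (s | r)=True s=True r=True
s_1={p,q}: (s | r)=False s=False r=False
s_2={p,q,r,s}: (s | r)=True s=True r=True
s_3={p,q,r,s}: (s | r)=True s=True r=True
s_4={p,r}: (s | r)=True s=False r=True
s_5={p,s}: (s | r)=True s=True r=False
s_6={q,r,s}: (s | r)=True s=True r=True
F((s | r)) holds; first witness at position 0.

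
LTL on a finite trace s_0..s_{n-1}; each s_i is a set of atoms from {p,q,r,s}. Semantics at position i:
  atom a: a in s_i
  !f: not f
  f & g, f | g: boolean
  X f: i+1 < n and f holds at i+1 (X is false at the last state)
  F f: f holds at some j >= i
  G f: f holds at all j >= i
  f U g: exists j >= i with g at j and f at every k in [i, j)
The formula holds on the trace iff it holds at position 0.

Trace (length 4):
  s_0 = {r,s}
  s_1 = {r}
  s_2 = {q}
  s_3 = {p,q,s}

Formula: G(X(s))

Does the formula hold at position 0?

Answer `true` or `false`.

s_0={r,s}: G(X(s))=False X(s)=False s=True
s_1={r}: G(X(s))=False X(s)=False s=False
s_2={q}: G(X(s))=False X(s)=True s=False
s_3={p,q,s}: G(X(s))=False X(s)=False s=True

Answer: false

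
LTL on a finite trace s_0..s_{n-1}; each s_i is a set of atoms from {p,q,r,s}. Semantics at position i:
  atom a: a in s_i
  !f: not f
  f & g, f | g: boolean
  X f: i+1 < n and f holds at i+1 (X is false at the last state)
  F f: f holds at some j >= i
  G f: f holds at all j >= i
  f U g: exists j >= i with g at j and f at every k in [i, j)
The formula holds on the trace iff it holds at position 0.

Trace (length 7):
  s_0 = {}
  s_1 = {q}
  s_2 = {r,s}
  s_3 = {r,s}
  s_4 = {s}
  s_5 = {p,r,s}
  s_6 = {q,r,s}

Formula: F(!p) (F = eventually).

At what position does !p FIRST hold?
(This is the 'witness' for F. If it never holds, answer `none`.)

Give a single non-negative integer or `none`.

Answer: 0

Derivation:
s_0={}: !p=True p=False
s_1={q}: !p=True p=False
s_2={r,s}: !p=True p=False
s_3={r,s}: !p=True p=False
s_4={s}: !p=True p=False
s_5={p,r,s}: !p=False p=True
s_6={q,r,s}: !p=True p=False
F(!p) holds; first witness at position 0.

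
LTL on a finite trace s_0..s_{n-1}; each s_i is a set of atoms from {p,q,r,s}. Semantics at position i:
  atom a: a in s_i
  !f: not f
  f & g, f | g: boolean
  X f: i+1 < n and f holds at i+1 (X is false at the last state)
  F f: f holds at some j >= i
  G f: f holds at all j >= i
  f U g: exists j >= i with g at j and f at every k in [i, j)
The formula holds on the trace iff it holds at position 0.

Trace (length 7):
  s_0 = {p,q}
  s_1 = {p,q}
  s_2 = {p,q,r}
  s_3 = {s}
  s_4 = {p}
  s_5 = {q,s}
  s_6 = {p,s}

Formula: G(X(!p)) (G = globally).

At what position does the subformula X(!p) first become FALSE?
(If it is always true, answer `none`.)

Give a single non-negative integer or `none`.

Answer: 0

Derivation:
s_0={p,q}: X(!p)=False !p=False p=True
s_1={p,q}: X(!p)=False !p=False p=True
s_2={p,q,r}: X(!p)=True !p=False p=True
s_3={s}: X(!p)=False !p=True p=False
s_4={p}: X(!p)=True !p=False p=True
s_5={q,s}: X(!p)=False !p=True p=False
s_6={p,s}: X(!p)=False !p=False p=True
G(X(!p)) holds globally = False
First violation at position 0.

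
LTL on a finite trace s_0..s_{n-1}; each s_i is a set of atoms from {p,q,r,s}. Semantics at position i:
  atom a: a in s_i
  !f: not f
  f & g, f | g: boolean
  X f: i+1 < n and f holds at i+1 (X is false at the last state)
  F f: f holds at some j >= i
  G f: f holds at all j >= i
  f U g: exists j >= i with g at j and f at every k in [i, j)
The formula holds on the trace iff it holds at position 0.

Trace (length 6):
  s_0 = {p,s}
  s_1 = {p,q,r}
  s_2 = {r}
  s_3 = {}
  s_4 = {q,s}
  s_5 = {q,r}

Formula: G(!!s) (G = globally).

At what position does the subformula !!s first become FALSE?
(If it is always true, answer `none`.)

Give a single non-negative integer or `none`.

s_0={p,s}: !!s=True !s=False s=True
s_1={p,q,r}: !!s=False !s=True s=False
s_2={r}: !!s=False !s=True s=False
s_3={}: !!s=False !s=True s=False
s_4={q,s}: !!s=True !s=False s=True
s_5={q,r}: !!s=False !s=True s=False
G(!!s) holds globally = False
First violation at position 1.

Answer: 1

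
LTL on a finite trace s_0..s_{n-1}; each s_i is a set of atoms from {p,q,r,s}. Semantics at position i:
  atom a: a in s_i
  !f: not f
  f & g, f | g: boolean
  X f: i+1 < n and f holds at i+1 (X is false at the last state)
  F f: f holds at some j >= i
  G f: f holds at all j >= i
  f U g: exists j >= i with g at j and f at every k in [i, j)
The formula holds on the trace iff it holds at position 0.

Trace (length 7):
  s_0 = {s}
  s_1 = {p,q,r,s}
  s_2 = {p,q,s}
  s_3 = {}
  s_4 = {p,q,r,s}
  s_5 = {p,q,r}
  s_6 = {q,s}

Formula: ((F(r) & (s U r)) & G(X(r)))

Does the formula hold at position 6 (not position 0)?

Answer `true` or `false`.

s_0={s}: ((F(r) & (s U r)) & G(X(r)))=False (F(r) & (s U r))=True F(r)=True r=False (s U r)=True s=True G(X(r))=False X(r)=True
s_1={p,q,r,s}: ((F(r) & (s U r)) & G(X(r)))=False (F(r) & (s U r))=True F(r)=True r=True (s U r)=True s=True G(X(r))=False X(r)=False
s_2={p,q,s}: ((F(r) & (s U r)) & G(X(r)))=False (F(r) & (s U r))=False F(r)=True r=False (s U r)=False s=True G(X(r))=False X(r)=False
s_3={}: ((F(r) & (s U r)) & G(X(r)))=False (F(r) & (s U r))=False F(r)=True r=False (s U r)=False s=False G(X(r))=False X(r)=True
s_4={p,q,r,s}: ((F(r) & (s U r)) & G(X(r)))=False (F(r) & (s U r))=True F(r)=True r=True (s U r)=True s=True G(X(r))=False X(r)=True
s_5={p,q,r}: ((F(r) & (s U r)) & G(X(r)))=False (F(r) & (s U r))=True F(r)=True r=True (s U r)=True s=False G(X(r))=False X(r)=False
s_6={q,s}: ((F(r) & (s U r)) & G(X(r)))=False (F(r) & (s U r))=False F(r)=False r=False (s U r)=False s=True G(X(r))=False X(r)=False
Evaluating at position 6: result = False

Answer: false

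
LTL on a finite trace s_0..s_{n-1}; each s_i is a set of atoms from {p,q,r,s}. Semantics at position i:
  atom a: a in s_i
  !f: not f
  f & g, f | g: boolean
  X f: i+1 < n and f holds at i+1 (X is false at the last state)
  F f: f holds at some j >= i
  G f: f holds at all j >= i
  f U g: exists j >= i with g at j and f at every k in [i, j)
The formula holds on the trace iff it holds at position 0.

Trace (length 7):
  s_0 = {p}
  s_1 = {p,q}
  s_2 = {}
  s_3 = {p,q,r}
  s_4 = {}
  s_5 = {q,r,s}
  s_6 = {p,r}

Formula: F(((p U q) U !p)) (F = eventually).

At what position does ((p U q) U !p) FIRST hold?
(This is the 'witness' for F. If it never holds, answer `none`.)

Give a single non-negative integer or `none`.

s_0={p}: ((p U q) U !p)=True (p U q)=True p=True q=False !p=False
s_1={p,q}: ((p U q) U !p)=True (p U q)=True p=True q=True !p=False
s_2={}: ((p U q) U !p)=True (p U q)=False p=False q=False !p=True
s_3={p,q,r}: ((p U q) U !p)=True (p U q)=True p=True q=True !p=False
s_4={}: ((p U q) U !p)=True (p U q)=False p=False q=False !p=True
s_5={q,r,s}: ((p U q) U !p)=True (p U q)=True p=False q=True !p=True
s_6={p,r}: ((p U q) U !p)=False (p U q)=False p=True q=False !p=False
F(((p U q) U !p)) holds; first witness at position 0.

Answer: 0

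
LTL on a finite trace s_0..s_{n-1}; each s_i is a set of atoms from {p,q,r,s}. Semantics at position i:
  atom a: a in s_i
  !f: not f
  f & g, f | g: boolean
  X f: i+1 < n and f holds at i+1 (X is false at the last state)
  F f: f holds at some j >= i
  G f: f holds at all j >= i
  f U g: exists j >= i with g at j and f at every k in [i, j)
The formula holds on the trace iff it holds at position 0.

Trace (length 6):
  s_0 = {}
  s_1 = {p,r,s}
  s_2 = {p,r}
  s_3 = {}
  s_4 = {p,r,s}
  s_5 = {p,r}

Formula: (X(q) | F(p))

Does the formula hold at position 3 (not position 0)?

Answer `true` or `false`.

s_0={}: (X(q) | F(p))=True X(q)=False q=False F(p)=True p=False
s_1={p,r,s}: (X(q) | F(p))=True X(q)=False q=False F(p)=True p=True
s_2={p,r}: (X(q) | F(p))=True X(q)=False q=False F(p)=True p=True
s_3={}: (X(q) | F(p))=True X(q)=False q=False F(p)=True p=False
s_4={p,r,s}: (X(q) | F(p))=True X(q)=False q=False F(p)=True p=True
s_5={p,r}: (X(q) | F(p))=True X(q)=False q=False F(p)=True p=True
Evaluating at position 3: result = True

Answer: true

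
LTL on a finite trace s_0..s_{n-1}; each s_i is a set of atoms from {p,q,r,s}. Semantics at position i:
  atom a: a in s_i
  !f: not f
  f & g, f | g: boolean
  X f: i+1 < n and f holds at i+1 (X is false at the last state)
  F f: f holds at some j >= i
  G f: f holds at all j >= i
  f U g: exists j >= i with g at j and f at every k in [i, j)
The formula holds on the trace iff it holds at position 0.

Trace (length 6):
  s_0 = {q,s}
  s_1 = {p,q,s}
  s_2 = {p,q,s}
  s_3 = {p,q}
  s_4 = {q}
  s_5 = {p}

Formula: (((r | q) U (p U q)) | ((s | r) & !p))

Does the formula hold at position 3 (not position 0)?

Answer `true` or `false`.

s_0={q,s}: (((r | q) U (p U q)) | ((s | r) & !p))=True ((r | q) U (p U q))=True (r | q)=True r=False q=True (p U q)=True p=False ((s | r) & !p)=True (s | r)=True s=True !p=True
s_1={p,q,s}: (((r | q) U (p U q)) | ((s | r) & !p))=True ((r | q) U (p U q))=True (r | q)=True r=False q=True (p U q)=True p=True ((s | r) & !p)=False (s | r)=True s=True !p=False
s_2={p,q,s}: (((r | q) U (p U q)) | ((s | r) & !p))=True ((r | q) U (p U q))=True (r | q)=True r=False q=True (p U q)=True p=True ((s | r) & !p)=False (s | r)=True s=True !p=False
s_3={p,q}: (((r | q) U (p U q)) | ((s | r) & !p))=True ((r | q) U (p U q))=True (r | q)=True r=False q=True (p U q)=True p=True ((s | r) & !p)=False (s | r)=False s=False !p=False
s_4={q}: (((r | q) U (p U q)) | ((s | r) & !p))=True ((r | q) U (p U q))=True (r | q)=True r=False q=True (p U q)=True p=False ((s | r) & !p)=False (s | r)=False s=False !p=True
s_5={p}: (((r | q) U (p U q)) | ((s | r) & !p))=False ((r | q) U (p U q))=False (r | q)=False r=False q=False (p U q)=False p=True ((s | r) & !p)=False (s | r)=False s=False !p=False
Evaluating at position 3: result = True

Answer: true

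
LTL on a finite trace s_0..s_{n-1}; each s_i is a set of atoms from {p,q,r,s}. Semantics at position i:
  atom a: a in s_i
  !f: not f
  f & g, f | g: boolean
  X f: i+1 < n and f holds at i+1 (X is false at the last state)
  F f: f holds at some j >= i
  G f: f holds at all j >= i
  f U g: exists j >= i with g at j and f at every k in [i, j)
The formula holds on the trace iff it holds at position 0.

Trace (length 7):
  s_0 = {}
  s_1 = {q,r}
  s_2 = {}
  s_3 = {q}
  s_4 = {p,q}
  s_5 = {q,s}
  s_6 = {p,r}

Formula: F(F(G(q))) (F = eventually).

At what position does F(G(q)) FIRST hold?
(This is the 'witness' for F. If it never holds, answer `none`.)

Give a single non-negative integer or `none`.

s_0={}: F(G(q))=False G(q)=False q=False
s_1={q,r}: F(G(q))=False G(q)=False q=True
s_2={}: F(G(q))=False G(q)=False q=False
s_3={q}: F(G(q))=False G(q)=False q=True
s_4={p,q}: F(G(q))=False G(q)=False q=True
s_5={q,s}: F(G(q))=False G(q)=False q=True
s_6={p,r}: F(G(q))=False G(q)=False q=False
F(F(G(q))) does not hold (no witness exists).

Answer: none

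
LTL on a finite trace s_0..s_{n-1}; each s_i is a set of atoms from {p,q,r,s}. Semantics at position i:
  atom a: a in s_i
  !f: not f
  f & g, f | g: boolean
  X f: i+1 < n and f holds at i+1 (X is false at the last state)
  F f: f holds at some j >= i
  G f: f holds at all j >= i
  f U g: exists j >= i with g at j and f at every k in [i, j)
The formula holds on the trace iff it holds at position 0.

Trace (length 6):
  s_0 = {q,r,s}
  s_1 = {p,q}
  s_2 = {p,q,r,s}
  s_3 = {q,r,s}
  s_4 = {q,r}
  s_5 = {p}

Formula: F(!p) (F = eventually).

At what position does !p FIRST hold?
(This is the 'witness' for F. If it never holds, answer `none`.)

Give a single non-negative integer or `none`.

s_0={q,r,s}: !p=True p=False
s_1={p,q}: !p=False p=True
s_2={p,q,r,s}: !p=False p=True
s_3={q,r,s}: !p=True p=False
s_4={q,r}: !p=True p=False
s_5={p}: !p=False p=True
F(!p) holds; first witness at position 0.

Answer: 0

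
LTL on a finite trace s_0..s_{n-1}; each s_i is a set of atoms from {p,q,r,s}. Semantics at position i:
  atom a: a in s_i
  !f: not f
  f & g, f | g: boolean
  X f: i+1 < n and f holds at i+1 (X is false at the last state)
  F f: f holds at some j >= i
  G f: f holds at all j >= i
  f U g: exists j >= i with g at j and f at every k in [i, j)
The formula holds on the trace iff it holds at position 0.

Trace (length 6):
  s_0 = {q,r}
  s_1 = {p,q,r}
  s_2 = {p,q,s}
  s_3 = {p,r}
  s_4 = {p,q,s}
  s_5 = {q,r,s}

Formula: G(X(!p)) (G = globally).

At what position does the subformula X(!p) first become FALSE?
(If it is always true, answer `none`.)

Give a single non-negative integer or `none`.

s_0={q,r}: X(!p)=False !p=True p=False
s_1={p,q,r}: X(!p)=False !p=False p=True
s_2={p,q,s}: X(!p)=False !p=False p=True
s_3={p,r}: X(!p)=False !p=False p=True
s_4={p,q,s}: X(!p)=True !p=False p=True
s_5={q,r,s}: X(!p)=False !p=True p=False
G(X(!p)) holds globally = False
First violation at position 0.

Answer: 0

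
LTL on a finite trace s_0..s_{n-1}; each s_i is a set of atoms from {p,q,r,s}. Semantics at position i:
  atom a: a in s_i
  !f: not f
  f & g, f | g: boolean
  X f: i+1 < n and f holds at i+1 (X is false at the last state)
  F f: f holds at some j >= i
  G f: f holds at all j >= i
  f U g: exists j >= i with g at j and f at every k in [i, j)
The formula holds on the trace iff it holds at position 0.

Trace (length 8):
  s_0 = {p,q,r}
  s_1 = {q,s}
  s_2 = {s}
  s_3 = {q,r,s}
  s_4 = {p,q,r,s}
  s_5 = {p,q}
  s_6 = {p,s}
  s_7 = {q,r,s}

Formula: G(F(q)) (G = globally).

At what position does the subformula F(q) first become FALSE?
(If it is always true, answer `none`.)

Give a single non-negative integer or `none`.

Answer: none

Derivation:
s_0={p,q,r}: F(q)=True q=True
s_1={q,s}: F(q)=True q=True
s_2={s}: F(q)=True q=False
s_3={q,r,s}: F(q)=True q=True
s_4={p,q,r,s}: F(q)=True q=True
s_5={p,q}: F(q)=True q=True
s_6={p,s}: F(q)=True q=False
s_7={q,r,s}: F(q)=True q=True
G(F(q)) holds globally = True
No violation — formula holds at every position.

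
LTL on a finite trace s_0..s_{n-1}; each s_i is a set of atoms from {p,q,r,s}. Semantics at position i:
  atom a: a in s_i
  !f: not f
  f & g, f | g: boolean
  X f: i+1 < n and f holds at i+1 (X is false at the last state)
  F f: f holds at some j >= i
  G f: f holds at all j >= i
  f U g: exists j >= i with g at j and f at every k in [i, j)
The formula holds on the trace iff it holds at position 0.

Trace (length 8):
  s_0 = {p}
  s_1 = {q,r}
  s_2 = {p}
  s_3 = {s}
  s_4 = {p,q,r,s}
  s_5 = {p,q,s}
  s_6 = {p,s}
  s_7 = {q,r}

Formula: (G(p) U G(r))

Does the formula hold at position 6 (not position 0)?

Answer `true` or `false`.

s_0={p}: (G(p) U G(r))=False G(p)=False p=True G(r)=False r=False
s_1={q,r}: (G(p) U G(r))=False G(p)=False p=False G(r)=False r=True
s_2={p}: (G(p) U G(r))=False G(p)=False p=True G(r)=False r=False
s_3={s}: (G(p) U G(r))=False G(p)=False p=False G(r)=False r=False
s_4={p,q,r,s}: (G(p) U G(r))=False G(p)=False p=True G(r)=False r=True
s_5={p,q,s}: (G(p) U G(r))=False G(p)=False p=True G(r)=False r=False
s_6={p,s}: (G(p) U G(r))=False G(p)=False p=True G(r)=False r=False
s_7={q,r}: (G(p) U G(r))=True G(p)=False p=False G(r)=True r=True
Evaluating at position 6: result = False

Answer: false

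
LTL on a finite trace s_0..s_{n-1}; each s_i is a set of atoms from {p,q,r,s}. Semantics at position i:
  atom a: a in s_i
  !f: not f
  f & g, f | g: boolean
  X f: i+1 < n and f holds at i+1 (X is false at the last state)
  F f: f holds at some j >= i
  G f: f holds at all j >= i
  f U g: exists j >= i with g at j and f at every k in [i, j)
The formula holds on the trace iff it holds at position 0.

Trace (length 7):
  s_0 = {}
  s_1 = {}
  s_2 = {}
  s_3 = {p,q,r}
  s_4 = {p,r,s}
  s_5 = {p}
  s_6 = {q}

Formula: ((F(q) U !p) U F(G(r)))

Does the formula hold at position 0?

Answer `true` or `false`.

Answer: false

Derivation:
s_0={}: ((F(q) U !p) U F(G(r)))=False (F(q) U !p)=True F(q)=True q=False !p=True p=False F(G(r))=False G(r)=False r=False
s_1={}: ((F(q) U !p) U F(G(r)))=False (F(q) U !p)=True F(q)=True q=False !p=True p=False F(G(r))=False G(r)=False r=False
s_2={}: ((F(q) U !p) U F(G(r)))=False (F(q) U !p)=True F(q)=True q=False !p=True p=False F(G(r))=False G(r)=False r=False
s_3={p,q,r}: ((F(q) U !p) U F(G(r)))=False (F(q) U !p)=True F(q)=True q=True !p=False p=True F(G(r))=False G(r)=False r=True
s_4={p,r,s}: ((F(q) U !p) U F(G(r)))=False (F(q) U !p)=True F(q)=True q=False !p=False p=True F(G(r))=False G(r)=False r=True
s_5={p}: ((F(q) U !p) U F(G(r)))=False (F(q) U !p)=True F(q)=True q=False !p=False p=True F(G(r))=False G(r)=False r=False
s_6={q}: ((F(q) U !p) U F(G(r)))=False (F(q) U !p)=True F(q)=True q=True !p=True p=False F(G(r))=False G(r)=False r=False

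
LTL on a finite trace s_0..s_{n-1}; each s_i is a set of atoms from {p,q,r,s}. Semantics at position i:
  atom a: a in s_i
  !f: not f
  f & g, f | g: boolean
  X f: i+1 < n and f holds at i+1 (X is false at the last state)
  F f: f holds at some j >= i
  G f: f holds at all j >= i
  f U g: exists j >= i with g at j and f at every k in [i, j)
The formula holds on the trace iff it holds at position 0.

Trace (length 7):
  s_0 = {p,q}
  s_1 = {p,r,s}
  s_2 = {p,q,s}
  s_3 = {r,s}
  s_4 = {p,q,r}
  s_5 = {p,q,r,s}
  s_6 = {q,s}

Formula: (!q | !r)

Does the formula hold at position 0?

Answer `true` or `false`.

s_0={p,q}: (!q | !r)=True !q=False q=True !r=True r=False
s_1={p,r,s}: (!q | !r)=True !q=True q=False !r=False r=True
s_2={p,q,s}: (!q | !r)=True !q=False q=True !r=True r=False
s_3={r,s}: (!q | !r)=True !q=True q=False !r=False r=True
s_4={p,q,r}: (!q | !r)=False !q=False q=True !r=False r=True
s_5={p,q,r,s}: (!q | !r)=False !q=False q=True !r=False r=True
s_6={q,s}: (!q | !r)=True !q=False q=True !r=True r=False

Answer: true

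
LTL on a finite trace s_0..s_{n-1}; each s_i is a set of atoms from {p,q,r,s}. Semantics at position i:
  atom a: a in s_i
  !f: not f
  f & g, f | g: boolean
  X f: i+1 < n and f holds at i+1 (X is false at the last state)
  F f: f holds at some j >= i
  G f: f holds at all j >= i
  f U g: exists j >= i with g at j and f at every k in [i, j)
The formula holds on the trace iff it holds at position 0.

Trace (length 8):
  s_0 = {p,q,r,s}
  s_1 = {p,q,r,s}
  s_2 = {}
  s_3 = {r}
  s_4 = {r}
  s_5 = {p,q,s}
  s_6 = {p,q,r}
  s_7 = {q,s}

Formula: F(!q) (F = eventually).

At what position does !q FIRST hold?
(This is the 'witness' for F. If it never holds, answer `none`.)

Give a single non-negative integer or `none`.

s_0={p,q,r,s}: !q=False q=True
s_1={p,q,r,s}: !q=False q=True
s_2={}: !q=True q=False
s_3={r}: !q=True q=False
s_4={r}: !q=True q=False
s_5={p,q,s}: !q=False q=True
s_6={p,q,r}: !q=False q=True
s_7={q,s}: !q=False q=True
F(!q) holds; first witness at position 2.

Answer: 2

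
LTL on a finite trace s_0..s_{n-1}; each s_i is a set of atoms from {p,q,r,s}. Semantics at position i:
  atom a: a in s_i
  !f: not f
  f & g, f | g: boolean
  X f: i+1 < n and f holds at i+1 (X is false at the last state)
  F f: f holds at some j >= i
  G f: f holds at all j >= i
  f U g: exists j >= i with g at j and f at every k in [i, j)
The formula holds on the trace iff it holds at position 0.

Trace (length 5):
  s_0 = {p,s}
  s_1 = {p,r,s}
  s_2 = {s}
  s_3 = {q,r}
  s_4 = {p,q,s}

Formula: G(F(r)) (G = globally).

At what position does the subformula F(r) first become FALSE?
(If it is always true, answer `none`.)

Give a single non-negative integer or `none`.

s_0={p,s}: F(r)=True r=False
s_1={p,r,s}: F(r)=True r=True
s_2={s}: F(r)=True r=False
s_3={q,r}: F(r)=True r=True
s_4={p,q,s}: F(r)=False r=False
G(F(r)) holds globally = False
First violation at position 4.

Answer: 4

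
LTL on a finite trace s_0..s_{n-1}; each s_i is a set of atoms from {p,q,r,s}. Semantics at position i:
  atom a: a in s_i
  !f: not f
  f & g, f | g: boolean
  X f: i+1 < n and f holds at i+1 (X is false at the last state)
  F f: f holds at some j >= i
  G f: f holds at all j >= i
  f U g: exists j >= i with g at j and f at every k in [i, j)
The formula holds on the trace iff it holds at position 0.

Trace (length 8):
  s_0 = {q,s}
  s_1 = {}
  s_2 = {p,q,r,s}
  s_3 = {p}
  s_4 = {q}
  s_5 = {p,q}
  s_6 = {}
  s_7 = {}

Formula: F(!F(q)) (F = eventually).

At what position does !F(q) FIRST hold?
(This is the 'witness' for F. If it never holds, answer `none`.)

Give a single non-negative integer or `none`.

s_0={q,s}: !F(q)=False F(q)=True q=True
s_1={}: !F(q)=False F(q)=True q=False
s_2={p,q,r,s}: !F(q)=False F(q)=True q=True
s_3={p}: !F(q)=False F(q)=True q=False
s_4={q}: !F(q)=False F(q)=True q=True
s_5={p,q}: !F(q)=False F(q)=True q=True
s_6={}: !F(q)=True F(q)=False q=False
s_7={}: !F(q)=True F(q)=False q=False
F(!F(q)) holds; first witness at position 6.

Answer: 6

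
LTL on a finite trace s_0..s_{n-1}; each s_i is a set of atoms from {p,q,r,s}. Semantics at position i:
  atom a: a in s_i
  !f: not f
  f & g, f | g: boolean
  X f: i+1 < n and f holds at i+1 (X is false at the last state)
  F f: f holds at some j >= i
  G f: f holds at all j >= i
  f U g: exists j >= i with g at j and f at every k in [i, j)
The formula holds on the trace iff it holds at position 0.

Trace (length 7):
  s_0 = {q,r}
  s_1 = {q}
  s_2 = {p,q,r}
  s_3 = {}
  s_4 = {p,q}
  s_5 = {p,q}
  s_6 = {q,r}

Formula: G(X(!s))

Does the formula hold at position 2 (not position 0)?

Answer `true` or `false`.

Answer: false

Derivation:
s_0={q,r}: G(X(!s))=False X(!s)=True !s=True s=False
s_1={q}: G(X(!s))=False X(!s)=True !s=True s=False
s_2={p,q,r}: G(X(!s))=False X(!s)=True !s=True s=False
s_3={}: G(X(!s))=False X(!s)=True !s=True s=False
s_4={p,q}: G(X(!s))=False X(!s)=True !s=True s=False
s_5={p,q}: G(X(!s))=False X(!s)=True !s=True s=False
s_6={q,r}: G(X(!s))=False X(!s)=False !s=True s=False
Evaluating at position 2: result = False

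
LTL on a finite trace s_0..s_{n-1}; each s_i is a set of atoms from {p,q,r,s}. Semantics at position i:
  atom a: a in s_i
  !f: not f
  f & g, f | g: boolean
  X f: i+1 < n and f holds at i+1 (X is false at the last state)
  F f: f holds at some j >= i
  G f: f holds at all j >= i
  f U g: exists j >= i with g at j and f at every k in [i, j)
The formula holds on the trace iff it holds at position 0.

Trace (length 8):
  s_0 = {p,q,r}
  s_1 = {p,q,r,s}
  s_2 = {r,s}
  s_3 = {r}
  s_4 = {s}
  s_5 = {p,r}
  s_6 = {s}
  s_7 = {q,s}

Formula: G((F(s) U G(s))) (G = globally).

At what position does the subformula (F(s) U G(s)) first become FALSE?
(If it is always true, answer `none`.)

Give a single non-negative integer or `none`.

s_0={p,q,r}: (F(s) U G(s))=True F(s)=True s=False G(s)=False
s_1={p,q,r,s}: (F(s) U G(s))=True F(s)=True s=True G(s)=False
s_2={r,s}: (F(s) U G(s))=True F(s)=True s=True G(s)=False
s_3={r}: (F(s) U G(s))=True F(s)=True s=False G(s)=False
s_4={s}: (F(s) U G(s))=True F(s)=True s=True G(s)=False
s_5={p,r}: (F(s) U G(s))=True F(s)=True s=False G(s)=False
s_6={s}: (F(s) U G(s))=True F(s)=True s=True G(s)=True
s_7={q,s}: (F(s) U G(s))=True F(s)=True s=True G(s)=True
G((F(s) U G(s))) holds globally = True
No violation — formula holds at every position.

Answer: none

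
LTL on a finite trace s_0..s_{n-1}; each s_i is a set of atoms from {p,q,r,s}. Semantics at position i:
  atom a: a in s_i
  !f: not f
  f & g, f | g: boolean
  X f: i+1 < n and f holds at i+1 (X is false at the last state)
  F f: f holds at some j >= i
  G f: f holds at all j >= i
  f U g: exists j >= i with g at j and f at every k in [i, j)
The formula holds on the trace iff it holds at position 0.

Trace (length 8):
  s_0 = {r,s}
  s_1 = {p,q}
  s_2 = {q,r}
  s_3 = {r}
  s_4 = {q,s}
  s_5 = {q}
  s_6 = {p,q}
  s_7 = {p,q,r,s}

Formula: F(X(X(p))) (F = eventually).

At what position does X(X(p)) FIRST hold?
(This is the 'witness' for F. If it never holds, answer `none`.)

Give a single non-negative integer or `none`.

s_0={r,s}: X(X(p))=False X(p)=True p=False
s_1={p,q}: X(X(p))=False X(p)=False p=True
s_2={q,r}: X(X(p))=False X(p)=False p=False
s_3={r}: X(X(p))=False X(p)=False p=False
s_4={q,s}: X(X(p))=True X(p)=False p=False
s_5={q}: X(X(p))=True X(p)=True p=False
s_6={p,q}: X(X(p))=False X(p)=True p=True
s_7={p,q,r,s}: X(X(p))=False X(p)=False p=True
F(X(X(p))) holds; first witness at position 4.

Answer: 4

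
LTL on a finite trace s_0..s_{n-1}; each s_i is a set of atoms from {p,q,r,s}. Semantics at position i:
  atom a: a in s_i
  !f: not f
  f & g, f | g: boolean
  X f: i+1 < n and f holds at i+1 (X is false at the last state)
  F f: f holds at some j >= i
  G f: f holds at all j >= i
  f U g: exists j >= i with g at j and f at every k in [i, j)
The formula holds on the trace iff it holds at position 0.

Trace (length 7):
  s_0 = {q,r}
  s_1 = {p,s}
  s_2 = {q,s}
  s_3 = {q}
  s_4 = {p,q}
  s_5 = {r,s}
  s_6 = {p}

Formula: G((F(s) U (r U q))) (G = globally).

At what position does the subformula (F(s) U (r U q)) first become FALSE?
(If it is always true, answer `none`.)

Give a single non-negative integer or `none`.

s_0={q,r}: (F(s) U (r U q))=True F(s)=True s=False (r U q)=True r=True q=True
s_1={p,s}: (F(s) U (r U q))=True F(s)=True s=True (r U q)=False r=False q=False
s_2={q,s}: (F(s) U (r U q))=True F(s)=True s=True (r U q)=True r=False q=True
s_3={q}: (F(s) U (r U q))=True F(s)=True s=False (r U q)=True r=False q=True
s_4={p,q}: (F(s) U (r U q))=True F(s)=True s=False (r U q)=True r=False q=True
s_5={r,s}: (F(s) U (r U q))=False F(s)=True s=True (r U q)=False r=True q=False
s_6={p}: (F(s) U (r U q))=False F(s)=False s=False (r U q)=False r=False q=False
G((F(s) U (r U q))) holds globally = False
First violation at position 5.

Answer: 5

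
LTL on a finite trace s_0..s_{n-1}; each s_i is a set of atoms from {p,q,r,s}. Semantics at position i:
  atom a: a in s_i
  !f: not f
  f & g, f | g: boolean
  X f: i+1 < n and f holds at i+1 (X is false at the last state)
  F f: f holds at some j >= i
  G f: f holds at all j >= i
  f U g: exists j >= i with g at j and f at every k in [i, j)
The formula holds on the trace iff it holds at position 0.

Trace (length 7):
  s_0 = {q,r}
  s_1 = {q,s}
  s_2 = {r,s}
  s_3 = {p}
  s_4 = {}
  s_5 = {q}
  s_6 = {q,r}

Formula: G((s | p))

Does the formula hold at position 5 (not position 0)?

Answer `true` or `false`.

s_0={q,r}: G((s | p))=False (s | p)=False s=False p=False
s_1={q,s}: G((s | p))=False (s | p)=True s=True p=False
s_2={r,s}: G((s | p))=False (s | p)=True s=True p=False
s_3={p}: G((s | p))=False (s | p)=True s=False p=True
s_4={}: G((s | p))=False (s | p)=False s=False p=False
s_5={q}: G((s | p))=False (s | p)=False s=False p=False
s_6={q,r}: G((s | p))=False (s | p)=False s=False p=False
Evaluating at position 5: result = False

Answer: false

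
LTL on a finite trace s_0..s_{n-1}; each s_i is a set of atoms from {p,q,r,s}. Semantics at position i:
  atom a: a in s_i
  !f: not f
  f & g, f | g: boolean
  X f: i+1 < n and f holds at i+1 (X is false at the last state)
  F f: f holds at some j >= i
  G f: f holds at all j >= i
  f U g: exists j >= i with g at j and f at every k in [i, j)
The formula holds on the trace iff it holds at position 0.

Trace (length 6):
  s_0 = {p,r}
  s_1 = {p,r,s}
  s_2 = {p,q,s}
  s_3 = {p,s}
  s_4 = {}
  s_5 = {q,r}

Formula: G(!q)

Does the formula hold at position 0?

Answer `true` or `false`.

Answer: false

Derivation:
s_0={p,r}: G(!q)=False !q=True q=False
s_1={p,r,s}: G(!q)=False !q=True q=False
s_2={p,q,s}: G(!q)=False !q=False q=True
s_3={p,s}: G(!q)=False !q=True q=False
s_4={}: G(!q)=False !q=True q=False
s_5={q,r}: G(!q)=False !q=False q=True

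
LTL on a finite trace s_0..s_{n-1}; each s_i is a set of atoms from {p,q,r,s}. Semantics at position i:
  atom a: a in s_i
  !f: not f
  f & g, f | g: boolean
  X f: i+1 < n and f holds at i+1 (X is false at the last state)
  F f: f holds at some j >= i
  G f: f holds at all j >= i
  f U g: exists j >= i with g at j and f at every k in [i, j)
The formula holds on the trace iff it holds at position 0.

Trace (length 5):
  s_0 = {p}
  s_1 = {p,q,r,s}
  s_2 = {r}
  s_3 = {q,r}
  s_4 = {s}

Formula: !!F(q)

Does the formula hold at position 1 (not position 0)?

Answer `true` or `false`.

s_0={p}: !!F(q)=True !F(q)=False F(q)=True q=False
s_1={p,q,r,s}: !!F(q)=True !F(q)=False F(q)=True q=True
s_2={r}: !!F(q)=True !F(q)=False F(q)=True q=False
s_3={q,r}: !!F(q)=True !F(q)=False F(q)=True q=True
s_4={s}: !!F(q)=False !F(q)=True F(q)=False q=False
Evaluating at position 1: result = True

Answer: true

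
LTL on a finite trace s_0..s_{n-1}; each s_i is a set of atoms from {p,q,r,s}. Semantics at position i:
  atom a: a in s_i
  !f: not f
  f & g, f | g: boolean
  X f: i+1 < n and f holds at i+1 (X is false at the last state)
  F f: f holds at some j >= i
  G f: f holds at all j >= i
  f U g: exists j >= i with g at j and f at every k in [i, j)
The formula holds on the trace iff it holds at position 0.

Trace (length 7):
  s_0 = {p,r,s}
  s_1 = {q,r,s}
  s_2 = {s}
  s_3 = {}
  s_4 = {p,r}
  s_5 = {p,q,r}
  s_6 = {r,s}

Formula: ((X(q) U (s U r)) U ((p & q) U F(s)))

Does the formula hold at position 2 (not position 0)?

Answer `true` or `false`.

Answer: true

Derivation:
s_0={p,r,s}: ((X(q) U (s U r)) U ((p & q) U F(s)))=True (X(q) U (s U r))=True X(q)=True q=False (s U r)=True s=True r=True ((p & q) U F(s))=True (p & q)=False p=True F(s)=True
s_1={q,r,s}: ((X(q) U (s U r)) U ((p & q) U F(s)))=True (X(q) U (s U r))=True X(q)=False q=True (s U r)=True s=True r=True ((p & q) U F(s))=True (p & q)=False p=False F(s)=True
s_2={s}: ((X(q) U (s U r)) U ((p & q) U F(s)))=True (X(q) U (s U r))=False X(q)=False q=False (s U r)=False s=True r=False ((p & q) U F(s))=True (p & q)=False p=False F(s)=True
s_3={}: ((X(q) U (s U r)) U ((p & q) U F(s)))=True (X(q) U (s U r))=False X(q)=False q=False (s U r)=False s=False r=False ((p & q) U F(s))=True (p & q)=False p=False F(s)=True
s_4={p,r}: ((X(q) U (s U r)) U ((p & q) U F(s)))=True (X(q) U (s U r))=True X(q)=True q=False (s U r)=True s=False r=True ((p & q) U F(s))=True (p & q)=False p=True F(s)=True
s_5={p,q,r}: ((X(q) U (s U r)) U ((p & q) U F(s)))=True (X(q) U (s U r))=True X(q)=False q=True (s U r)=True s=False r=True ((p & q) U F(s))=True (p & q)=True p=True F(s)=True
s_6={r,s}: ((X(q) U (s U r)) U ((p & q) U F(s)))=True (X(q) U (s U r))=True X(q)=False q=False (s U r)=True s=True r=True ((p & q) U F(s))=True (p & q)=False p=False F(s)=True
Evaluating at position 2: result = True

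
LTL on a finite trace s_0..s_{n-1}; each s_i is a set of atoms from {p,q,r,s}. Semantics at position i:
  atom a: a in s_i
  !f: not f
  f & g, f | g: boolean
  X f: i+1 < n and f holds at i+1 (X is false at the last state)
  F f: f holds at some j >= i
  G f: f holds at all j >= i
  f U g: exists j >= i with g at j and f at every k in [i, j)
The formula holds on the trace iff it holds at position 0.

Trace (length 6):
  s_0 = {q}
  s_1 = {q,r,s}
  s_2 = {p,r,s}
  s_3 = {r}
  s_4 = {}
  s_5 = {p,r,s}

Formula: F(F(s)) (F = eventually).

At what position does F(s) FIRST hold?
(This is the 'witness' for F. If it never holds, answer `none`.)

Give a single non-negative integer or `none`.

Answer: 0

Derivation:
s_0={q}: F(s)=True s=False
s_1={q,r,s}: F(s)=True s=True
s_2={p,r,s}: F(s)=True s=True
s_3={r}: F(s)=True s=False
s_4={}: F(s)=True s=False
s_5={p,r,s}: F(s)=True s=True
F(F(s)) holds; first witness at position 0.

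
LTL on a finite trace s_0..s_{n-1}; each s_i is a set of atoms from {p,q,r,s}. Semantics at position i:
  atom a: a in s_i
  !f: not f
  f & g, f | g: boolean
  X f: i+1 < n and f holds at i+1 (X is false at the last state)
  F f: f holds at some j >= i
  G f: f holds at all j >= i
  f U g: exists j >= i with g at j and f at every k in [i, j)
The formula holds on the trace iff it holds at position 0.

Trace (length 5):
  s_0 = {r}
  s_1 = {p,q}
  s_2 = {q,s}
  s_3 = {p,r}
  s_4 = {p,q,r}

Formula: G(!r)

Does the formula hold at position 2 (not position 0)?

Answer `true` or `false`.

s_0={r}: G(!r)=False !r=False r=True
s_1={p,q}: G(!r)=False !r=True r=False
s_2={q,s}: G(!r)=False !r=True r=False
s_3={p,r}: G(!r)=False !r=False r=True
s_4={p,q,r}: G(!r)=False !r=False r=True
Evaluating at position 2: result = False

Answer: false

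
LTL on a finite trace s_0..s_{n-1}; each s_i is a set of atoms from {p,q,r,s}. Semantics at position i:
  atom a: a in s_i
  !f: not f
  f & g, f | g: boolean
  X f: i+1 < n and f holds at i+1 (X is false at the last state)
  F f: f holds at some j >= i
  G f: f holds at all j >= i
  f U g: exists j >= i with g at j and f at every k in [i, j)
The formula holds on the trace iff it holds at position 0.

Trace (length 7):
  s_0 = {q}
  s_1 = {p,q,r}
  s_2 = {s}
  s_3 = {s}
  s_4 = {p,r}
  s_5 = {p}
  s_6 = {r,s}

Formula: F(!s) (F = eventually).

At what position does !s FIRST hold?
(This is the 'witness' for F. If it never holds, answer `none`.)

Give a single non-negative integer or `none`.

s_0={q}: !s=True s=False
s_1={p,q,r}: !s=True s=False
s_2={s}: !s=False s=True
s_3={s}: !s=False s=True
s_4={p,r}: !s=True s=False
s_5={p}: !s=True s=False
s_6={r,s}: !s=False s=True
F(!s) holds; first witness at position 0.

Answer: 0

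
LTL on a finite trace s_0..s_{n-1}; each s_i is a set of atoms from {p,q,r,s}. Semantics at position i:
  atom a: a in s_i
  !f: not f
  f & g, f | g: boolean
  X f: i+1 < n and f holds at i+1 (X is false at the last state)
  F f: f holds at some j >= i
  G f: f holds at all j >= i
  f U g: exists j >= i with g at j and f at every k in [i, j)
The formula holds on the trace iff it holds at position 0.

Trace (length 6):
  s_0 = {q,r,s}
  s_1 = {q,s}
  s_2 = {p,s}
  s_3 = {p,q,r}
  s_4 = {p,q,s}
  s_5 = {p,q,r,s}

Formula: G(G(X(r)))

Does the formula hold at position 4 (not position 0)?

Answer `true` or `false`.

Answer: false

Derivation:
s_0={q,r,s}: G(G(X(r)))=False G(X(r))=False X(r)=False r=True
s_1={q,s}: G(G(X(r)))=False G(X(r))=False X(r)=False r=False
s_2={p,s}: G(G(X(r)))=False G(X(r))=False X(r)=True r=False
s_3={p,q,r}: G(G(X(r)))=False G(X(r))=False X(r)=False r=True
s_4={p,q,s}: G(G(X(r)))=False G(X(r))=False X(r)=True r=False
s_5={p,q,r,s}: G(G(X(r)))=False G(X(r))=False X(r)=False r=True
Evaluating at position 4: result = False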